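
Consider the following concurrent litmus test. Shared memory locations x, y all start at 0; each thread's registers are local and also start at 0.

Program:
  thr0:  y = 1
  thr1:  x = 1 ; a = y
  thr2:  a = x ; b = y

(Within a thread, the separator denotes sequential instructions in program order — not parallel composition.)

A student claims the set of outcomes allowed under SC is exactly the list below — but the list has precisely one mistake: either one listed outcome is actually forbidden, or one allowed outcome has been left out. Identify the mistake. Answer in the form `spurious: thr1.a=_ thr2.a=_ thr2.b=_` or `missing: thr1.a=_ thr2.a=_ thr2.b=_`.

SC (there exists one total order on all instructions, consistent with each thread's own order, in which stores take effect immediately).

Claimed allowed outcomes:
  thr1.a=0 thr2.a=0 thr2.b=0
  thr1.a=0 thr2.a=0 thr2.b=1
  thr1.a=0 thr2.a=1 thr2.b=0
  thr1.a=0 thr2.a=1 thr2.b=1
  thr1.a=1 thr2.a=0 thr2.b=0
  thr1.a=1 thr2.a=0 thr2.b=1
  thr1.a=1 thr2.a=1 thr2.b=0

missing: thr1.a=1 thr2.a=1 thr2.b=1

outcome vector order: (thr1.a,thr2.a,thr2.b)
[SC] allowed = {<0 0 0> <0 0 1> <0 1 0> <0 1 1> <1 0 0> <1 0 1> <1 1 0> <1 1 1>}
SC∖claimed = {<1 1 1>}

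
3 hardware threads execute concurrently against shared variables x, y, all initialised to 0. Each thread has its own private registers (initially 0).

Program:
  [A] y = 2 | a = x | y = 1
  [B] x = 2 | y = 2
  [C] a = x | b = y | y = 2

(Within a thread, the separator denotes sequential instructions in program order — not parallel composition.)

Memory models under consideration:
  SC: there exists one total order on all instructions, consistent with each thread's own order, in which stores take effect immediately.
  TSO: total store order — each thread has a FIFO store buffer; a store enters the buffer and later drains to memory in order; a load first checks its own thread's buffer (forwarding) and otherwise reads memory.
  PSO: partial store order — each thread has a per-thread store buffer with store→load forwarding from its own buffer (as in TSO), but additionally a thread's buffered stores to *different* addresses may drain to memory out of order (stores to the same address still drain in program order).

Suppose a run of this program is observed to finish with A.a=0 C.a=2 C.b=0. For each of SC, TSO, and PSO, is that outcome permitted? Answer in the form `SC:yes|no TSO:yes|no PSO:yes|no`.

SC:no TSO:yes PSO:yes

outcome vector order: (A.a,C.a,C.b)
[SC] allowed = {(0,0,0), (0,0,1), (0,0,2), (0,2,1), (0,2,2), (2,0,0), (2,0,1), (2,0,2), (2,2,0), (2,2,1), (2,2,2)}
[TSO] allowed = {(0,0,0), (0,0,1), (0,0,2), (0,2,0), (0,2,1), (0,2,2), (2,0,0), (2,0,1), (2,0,2), (2,2,0), (2,2,1), (2,2,2)}
[PSO] allowed = {(0,0,0), (0,0,1), (0,0,2), (0,2,0), (0,2,1), (0,2,2), (2,0,0), (2,0,1), (2,0,2), (2,2,0), (2,2,1), (2,2,2)}
target (0,2,0) ∈ {TSO,PSO}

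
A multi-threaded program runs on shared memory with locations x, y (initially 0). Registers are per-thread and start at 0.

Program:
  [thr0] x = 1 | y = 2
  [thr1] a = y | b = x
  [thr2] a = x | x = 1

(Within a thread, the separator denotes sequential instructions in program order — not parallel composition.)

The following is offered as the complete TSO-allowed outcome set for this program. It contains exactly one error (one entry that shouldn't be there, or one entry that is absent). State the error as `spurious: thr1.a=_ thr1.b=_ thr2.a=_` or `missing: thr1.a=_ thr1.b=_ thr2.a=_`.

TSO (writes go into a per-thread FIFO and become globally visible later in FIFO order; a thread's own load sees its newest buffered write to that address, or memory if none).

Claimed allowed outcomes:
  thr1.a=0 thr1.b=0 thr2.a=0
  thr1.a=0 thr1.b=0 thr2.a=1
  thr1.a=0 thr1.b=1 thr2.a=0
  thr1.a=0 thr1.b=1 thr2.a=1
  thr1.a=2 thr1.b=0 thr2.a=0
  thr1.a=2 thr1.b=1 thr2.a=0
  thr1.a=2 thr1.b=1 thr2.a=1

outcome vector order: (thr1.a,thr1.b,thr2.a)
under TSO → 000 001 010 011 210 211
claimed∖TSO = {200}

spurious: thr1.a=2 thr1.b=0 thr2.a=0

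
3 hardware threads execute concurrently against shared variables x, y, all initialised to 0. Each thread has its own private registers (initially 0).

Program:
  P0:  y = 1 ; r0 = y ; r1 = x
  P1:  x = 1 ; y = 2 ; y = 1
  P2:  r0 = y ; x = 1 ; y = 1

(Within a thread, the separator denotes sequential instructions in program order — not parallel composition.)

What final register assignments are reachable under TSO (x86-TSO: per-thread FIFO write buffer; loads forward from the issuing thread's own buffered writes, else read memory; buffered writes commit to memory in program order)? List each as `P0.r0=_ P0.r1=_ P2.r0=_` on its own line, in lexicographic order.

outcome vector order: (P0.r0,P0.r1,P2.r0)
|TSO outcomes| = 9

P0.r0=1 P0.r1=0 P2.r0=0
P0.r0=1 P0.r1=0 P2.r0=1
P0.r0=1 P0.r1=0 P2.r0=2
P0.r0=1 P0.r1=1 P2.r0=0
P0.r0=1 P0.r1=1 P2.r0=1
P0.r0=1 P0.r1=1 P2.r0=2
P0.r0=2 P0.r1=1 P2.r0=0
P0.r0=2 P0.r1=1 P2.r0=1
P0.r0=2 P0.r1=1 P2.r0=2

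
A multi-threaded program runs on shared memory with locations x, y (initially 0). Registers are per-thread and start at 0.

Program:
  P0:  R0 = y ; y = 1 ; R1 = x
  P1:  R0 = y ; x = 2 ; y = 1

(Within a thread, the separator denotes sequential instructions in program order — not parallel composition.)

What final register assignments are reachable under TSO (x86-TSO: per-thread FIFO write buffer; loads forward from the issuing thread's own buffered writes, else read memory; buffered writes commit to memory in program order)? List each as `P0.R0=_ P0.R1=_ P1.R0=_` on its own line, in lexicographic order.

outcome vector order: (P0.R0,P0.R1,P1.R0)
|TSO outcomes| = 5

P0.R0=0 P0.R1=0 P1.R0=0
P0.R0=0 P0.R1=0 P1.R0=1
P0.R0=0 P0.R1=2 P1.R0=0
P0.R0=0 P0.R1=2 P1.R0=1
P0.R0=1 P0.R1=2 P1.R0=0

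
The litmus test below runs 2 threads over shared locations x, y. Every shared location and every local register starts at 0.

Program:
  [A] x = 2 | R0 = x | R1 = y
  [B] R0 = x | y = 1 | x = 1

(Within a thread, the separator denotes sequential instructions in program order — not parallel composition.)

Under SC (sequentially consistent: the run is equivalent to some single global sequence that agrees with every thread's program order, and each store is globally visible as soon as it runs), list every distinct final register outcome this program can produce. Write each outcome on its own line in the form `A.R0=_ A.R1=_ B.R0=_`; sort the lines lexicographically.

A.R0=1 A.R1=1 B.R0=0
A.R0=1 A.R1=1 B.R0=2
A.R0=2 A.R1=0 B.R0=0
A.R0=2 A.R1=0 B.R0=2
A.R0=2 A.R1=1 B.R0=0
A.R0=2 A.R1=1 B.R0=2

outcome vector order: (A.R0,A.R1,B.R0)
|SC outcomes| = 6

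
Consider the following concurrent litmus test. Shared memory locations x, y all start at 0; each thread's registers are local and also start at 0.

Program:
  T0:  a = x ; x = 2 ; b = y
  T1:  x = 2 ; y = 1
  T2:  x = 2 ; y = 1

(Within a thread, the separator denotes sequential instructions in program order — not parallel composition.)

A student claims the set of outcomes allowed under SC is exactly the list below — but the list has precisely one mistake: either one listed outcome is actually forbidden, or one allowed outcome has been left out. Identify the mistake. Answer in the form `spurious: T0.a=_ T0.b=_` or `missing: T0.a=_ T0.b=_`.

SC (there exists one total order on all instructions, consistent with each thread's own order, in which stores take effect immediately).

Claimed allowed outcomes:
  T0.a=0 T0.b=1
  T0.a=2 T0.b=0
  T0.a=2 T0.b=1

missing: T0.a=0 T0.b=0

outcome vector order: (T0.a,T0.b)
SC: 4 outcomes — {0/0 0/1 2/0 2/1}
SC∖claimed = {0/0}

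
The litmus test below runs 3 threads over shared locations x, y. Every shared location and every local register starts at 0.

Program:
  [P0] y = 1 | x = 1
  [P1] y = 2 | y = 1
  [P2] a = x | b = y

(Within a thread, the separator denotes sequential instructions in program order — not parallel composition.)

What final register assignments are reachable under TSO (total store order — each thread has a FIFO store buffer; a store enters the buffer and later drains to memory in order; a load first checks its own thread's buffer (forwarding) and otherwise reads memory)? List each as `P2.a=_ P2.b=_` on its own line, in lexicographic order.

P2.a=0 P2.b=0
P2.a=0 P2.b=1
P2.a=0 P2.b=2
P2.a=1 P2.b=1
P2.a=1 P2.b=2

outcome vector order: (P2.a,P2.b)
|TSO outcomes| = 5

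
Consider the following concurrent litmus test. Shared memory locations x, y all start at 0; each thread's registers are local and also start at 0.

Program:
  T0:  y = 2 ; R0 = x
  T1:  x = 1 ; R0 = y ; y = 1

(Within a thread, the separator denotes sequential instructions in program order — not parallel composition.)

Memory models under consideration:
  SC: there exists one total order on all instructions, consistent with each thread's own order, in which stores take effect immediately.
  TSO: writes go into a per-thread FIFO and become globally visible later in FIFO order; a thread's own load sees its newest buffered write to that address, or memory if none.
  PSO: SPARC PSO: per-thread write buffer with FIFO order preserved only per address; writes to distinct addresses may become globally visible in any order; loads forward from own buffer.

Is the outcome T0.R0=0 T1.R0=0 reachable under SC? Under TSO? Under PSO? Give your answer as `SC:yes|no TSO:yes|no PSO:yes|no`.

outcome vector order: (T0.R0,T1.R0)
under SC → 0/2 1/0 1/2
under TSO → 0/0 0/2 1/0 1/2
under PSO → 0/0 0/2 1/0 1/2
target 0/0 ∈ {TSO,PSO}

SC:no TSO:yes PSO:yes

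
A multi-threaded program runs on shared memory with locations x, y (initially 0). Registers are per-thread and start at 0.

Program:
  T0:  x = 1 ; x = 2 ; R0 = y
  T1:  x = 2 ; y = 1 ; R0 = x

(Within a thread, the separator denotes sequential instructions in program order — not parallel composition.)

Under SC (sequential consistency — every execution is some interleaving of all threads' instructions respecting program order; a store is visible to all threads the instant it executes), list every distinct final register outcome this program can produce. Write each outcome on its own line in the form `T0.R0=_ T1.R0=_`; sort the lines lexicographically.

outcome vector order: (T0.R0,T1.R0)
|SC outcomes| = 3

T0.R0=0 T1.R0=2
T0.R0=1 T1.R0=1
T0.R0=1 T1.R0=2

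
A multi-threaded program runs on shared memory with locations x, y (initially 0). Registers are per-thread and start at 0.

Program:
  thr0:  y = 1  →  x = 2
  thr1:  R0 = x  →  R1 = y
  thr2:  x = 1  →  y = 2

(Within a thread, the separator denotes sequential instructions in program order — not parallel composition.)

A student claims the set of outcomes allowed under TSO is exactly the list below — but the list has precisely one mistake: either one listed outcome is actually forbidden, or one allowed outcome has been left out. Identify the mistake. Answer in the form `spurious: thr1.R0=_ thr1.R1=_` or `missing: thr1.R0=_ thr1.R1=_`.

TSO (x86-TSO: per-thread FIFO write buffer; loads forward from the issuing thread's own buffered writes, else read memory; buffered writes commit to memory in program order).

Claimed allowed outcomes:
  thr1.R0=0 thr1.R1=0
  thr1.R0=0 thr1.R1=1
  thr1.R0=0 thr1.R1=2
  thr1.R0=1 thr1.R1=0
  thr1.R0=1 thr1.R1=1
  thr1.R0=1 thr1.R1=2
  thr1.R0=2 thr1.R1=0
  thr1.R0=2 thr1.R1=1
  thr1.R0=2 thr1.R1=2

outcome vector order: (thr1.R0,thr1.R1)
TSO: 8 outcomes — {00; 01; 02; 10; 11; 12; 21; 22}
claimed∖TSO = {20}

spurious: thr1.R0=2 thr1.R1=0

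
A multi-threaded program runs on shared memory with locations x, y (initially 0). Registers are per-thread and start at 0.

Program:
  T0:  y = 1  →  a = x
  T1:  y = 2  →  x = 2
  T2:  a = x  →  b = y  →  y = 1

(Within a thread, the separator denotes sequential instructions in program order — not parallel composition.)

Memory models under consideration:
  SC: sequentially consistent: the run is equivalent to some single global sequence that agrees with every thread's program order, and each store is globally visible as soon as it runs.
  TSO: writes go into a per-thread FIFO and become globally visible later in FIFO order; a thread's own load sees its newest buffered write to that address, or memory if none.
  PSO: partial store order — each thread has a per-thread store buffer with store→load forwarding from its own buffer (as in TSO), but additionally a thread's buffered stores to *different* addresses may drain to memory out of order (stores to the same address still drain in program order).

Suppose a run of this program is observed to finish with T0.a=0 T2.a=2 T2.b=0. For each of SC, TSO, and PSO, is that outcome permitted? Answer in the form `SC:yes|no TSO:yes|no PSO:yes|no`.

outcome vector order: (T0.a,T2.a,T2.b)
SC: 10 outcomes — {<0 0 0>, <0 0 1>, <0 0 2>, <0 2 1>, <0 2 2>, <2 0 0>, <2 0 1>, <2 0 2>, <2 2 1>, <2 2 2>}
TSO: 10 outcomes — {<0 0 0>, <0 0 1>, <0 0 2>, <0 2 1>, <0 2 2>, <2 0 0>, <2 0 1>, <2 0 2>, <2 2 1>, <2 2 2>}
PSO: 12 outcomes — {<0 0 0>, <0 0 1>, <0 0 2>, <0 2 0>, <0 2 1>, <0 2 2>, <2 0 0>, <2 0 1>, <2 0 2>, <2 2 0>, <2 2 1>, <2 2 2>}
target <0 2 0> ∈ {PSO}

SC:no TSO:no PSO:yes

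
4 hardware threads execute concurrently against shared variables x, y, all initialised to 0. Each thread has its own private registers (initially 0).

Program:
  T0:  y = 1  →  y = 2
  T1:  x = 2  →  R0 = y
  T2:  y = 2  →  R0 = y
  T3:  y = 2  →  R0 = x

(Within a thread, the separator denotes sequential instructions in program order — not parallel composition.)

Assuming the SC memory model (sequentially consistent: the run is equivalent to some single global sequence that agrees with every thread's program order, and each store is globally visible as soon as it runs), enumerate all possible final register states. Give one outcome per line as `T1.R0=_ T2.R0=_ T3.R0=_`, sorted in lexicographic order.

outcome vector order: (T1.R0,T2.R0,T3.R0)
|SC outcomes| = 10

T1.R0=0 T2.R0=1 T3.R0=2
T1.R0=0 T2.R0=2 T3.R0=2
T1.R0=1 T2.R0=1 T3.R0=0
T1.R0=1 T2.R0=1 T3.R0=2
T1.R0=1 T2.R0=2 T3.R0=0
T1.R0=1 T2.R0=2 T3.R0=2
T1.R0=2 T2.R0=1 T3.R0=0
T1.R0=2 T2.R0=1 T3.R0=2
T1.R0=2 T2.R0=2 T3.R0=0
T1.R0=2 T2.R0=2 T3.R0=2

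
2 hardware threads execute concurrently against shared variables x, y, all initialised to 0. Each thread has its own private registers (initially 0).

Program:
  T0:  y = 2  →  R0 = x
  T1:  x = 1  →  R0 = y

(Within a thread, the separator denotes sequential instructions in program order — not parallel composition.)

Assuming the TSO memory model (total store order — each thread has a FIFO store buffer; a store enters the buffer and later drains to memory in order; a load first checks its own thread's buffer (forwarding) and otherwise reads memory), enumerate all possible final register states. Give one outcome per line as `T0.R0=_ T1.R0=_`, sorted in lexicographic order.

outcome vector order: (T0.R0,T1.R0)
|TSO outcomes| = 4

T0.R0=0 T1.R0=0
T0.R0=0 T1.R0=2
T0.R0=1 T1.R0=0
T0.R0=1 T1.R0=2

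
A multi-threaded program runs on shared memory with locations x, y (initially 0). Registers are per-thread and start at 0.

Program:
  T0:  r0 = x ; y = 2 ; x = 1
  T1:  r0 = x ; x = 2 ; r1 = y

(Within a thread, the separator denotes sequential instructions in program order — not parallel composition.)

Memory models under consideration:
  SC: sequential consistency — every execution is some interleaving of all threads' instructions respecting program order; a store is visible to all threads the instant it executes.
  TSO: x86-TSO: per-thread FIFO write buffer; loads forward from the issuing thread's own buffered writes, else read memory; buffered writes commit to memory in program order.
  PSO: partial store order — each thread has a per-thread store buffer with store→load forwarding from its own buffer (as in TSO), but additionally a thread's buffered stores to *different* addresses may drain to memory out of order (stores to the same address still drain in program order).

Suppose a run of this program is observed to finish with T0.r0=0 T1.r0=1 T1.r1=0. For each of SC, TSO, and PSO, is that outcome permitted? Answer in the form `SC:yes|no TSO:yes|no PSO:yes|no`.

SC:no TSO:no PSO:yes

outcome vector order: (T0.r0,T1.r0,T1.r1)
SC: 5 outcomes — {0/0/0, 0/0/2, 0/1/2, 2/0/0, 2/0/2}
TSO: 5 outcomes — {0/0/0, 0/0/2, 0/1/2, 2/0/0, 2/0/2}
PSO: 6 outcomes — {0/0/0, 0/0/2, 0/1/0, 0/1/2, 2/0/0, 2/0/2}
target 0/1/0 ∈ {PSO}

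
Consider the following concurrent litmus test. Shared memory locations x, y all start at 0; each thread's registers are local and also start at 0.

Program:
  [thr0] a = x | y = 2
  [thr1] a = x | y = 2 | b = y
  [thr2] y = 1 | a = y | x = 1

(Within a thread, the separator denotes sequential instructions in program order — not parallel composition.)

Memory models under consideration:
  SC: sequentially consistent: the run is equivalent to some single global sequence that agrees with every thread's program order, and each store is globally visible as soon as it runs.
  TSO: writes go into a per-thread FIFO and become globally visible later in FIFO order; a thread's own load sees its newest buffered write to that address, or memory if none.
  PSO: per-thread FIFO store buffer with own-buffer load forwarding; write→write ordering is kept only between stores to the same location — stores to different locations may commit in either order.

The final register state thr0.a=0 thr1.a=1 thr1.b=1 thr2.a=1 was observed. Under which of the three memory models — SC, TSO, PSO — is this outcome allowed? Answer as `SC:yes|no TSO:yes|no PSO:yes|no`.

SC:no TSO:no PSO:yes

outcome vector order: (thr0.a,thr1.a,thr1.b,thr2.a)
SC: 10 outcomes — {(0,0,1,1); (0,0,1,2); (0,0,2,1); (0,0,2,2); (0,1,2,1); (0,1,2,2); (1,0,1,1); (1,0,2,1); (1,0,2,2); (1,1,2,1)}
TSO: 10 outcomes — {(0,0,1,1); (0,0,1,2); (0,0,2,1); (0,0,2,2); (0,1,2,1); (0,1,2,2); (1,0,1,1); (1,0,2,1); (1,0,2,2); (1,1,2,1)}
PSO: 12 outcomes — {(0,0,1,1); (0,0,1,2); (0,0,2,1); (0,0,2,2); (0,1,1,1); (0,1,2,1); (0,1,2,2); (1,0,1,1); (1,0,2,1); (1,0,2,2); (1,1,1,1); (1,1,2,1)}
target (0,1,1,1) ∈ {PSO}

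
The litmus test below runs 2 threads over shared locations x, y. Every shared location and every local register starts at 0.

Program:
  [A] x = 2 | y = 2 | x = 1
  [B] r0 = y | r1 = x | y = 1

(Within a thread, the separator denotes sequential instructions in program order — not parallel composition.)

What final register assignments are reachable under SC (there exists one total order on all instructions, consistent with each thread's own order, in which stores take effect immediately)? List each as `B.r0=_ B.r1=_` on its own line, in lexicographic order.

outcome vector order: (B.r0,B.r1)
|SC outcomes| = 5

B.r0=0 B.r1=0
B.r0=0 B.r1=1
B.r0=0 B.r1=2
B.r0=2 B.r1=1
B.r0=2 B.r1=2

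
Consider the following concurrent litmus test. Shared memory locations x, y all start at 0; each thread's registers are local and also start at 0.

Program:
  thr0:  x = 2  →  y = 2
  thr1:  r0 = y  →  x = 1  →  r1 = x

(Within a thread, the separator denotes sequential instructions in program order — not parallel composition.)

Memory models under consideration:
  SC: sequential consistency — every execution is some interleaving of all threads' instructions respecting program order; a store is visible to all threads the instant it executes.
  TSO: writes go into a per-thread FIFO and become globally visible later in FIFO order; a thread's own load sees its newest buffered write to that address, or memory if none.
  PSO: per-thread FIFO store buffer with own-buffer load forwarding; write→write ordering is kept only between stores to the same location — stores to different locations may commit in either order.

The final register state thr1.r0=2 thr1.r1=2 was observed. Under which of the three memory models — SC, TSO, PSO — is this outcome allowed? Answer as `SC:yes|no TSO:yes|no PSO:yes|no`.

outcome vector order: (thr1.r0,thr1.r1)
SC: 3 outcomes — {0/1, 0/2, 2/1}
TSO: 3 outcomes — {0/1, 0/2, 2/1}
PSO: 4 outcomes — {0/1, 0/2, 2/1, 2/2}
target 2/2 ∈ {PSO}

SC:no TSO:no PSO:yes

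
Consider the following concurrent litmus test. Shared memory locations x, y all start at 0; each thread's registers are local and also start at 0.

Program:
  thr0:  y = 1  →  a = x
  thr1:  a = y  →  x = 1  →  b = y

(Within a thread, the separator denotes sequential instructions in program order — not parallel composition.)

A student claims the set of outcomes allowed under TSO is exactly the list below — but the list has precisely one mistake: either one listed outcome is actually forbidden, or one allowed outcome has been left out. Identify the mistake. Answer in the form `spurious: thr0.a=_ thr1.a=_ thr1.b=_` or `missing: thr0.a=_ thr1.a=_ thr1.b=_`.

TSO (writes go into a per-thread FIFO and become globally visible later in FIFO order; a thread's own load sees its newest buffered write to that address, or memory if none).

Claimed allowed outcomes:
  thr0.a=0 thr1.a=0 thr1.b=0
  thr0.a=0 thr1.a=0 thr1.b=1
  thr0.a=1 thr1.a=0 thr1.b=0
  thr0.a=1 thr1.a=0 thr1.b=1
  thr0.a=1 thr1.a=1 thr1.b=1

outcome vector order: (thr0.a,thr1.a,thr1.b)
[TSO] allowed = {0/0/0, 0/0/1, 0/1/1, 1/0/0, 1/0/1, 1/1/1}
TSO∖claimed = {0/1/1}

missing: thr0.a=0 thr1.a=1 thr1.b=1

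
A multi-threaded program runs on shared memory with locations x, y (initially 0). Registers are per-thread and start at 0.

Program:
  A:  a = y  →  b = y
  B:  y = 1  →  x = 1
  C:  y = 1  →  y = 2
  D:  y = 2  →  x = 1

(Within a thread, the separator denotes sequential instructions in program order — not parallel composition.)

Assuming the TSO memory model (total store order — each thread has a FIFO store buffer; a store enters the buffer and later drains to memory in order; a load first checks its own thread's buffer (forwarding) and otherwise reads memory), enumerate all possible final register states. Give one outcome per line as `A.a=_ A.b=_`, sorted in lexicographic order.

outcome vector order: (A.a,A.b)
|TSO outcomes| = 7

A.a=0 A.b=0
A.a=0 A.b=1
A.a=0 A.b=2
A.a=1 A.b=1
A.a=1 A.b=2
A.a=2 A.b=1
A.a=2 A.b=2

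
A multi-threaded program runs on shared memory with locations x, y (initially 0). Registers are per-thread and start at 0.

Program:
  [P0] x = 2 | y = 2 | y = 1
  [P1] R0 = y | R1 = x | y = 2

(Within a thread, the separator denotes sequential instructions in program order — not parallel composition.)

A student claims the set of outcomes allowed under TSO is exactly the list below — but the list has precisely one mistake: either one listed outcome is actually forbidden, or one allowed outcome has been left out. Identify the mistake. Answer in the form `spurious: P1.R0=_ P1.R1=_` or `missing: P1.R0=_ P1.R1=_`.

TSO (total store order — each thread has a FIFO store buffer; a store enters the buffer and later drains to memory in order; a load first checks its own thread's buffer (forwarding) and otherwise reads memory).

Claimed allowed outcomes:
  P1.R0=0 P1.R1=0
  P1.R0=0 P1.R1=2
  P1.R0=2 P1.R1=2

missing: P1.R0=1 P1.R1=2

outcome vector order: (P1.R0,P1.R1)
under TSO → <0 0>, <0 2>, <1 2>, <2 2>
TSO∖claimed = {<1 2>}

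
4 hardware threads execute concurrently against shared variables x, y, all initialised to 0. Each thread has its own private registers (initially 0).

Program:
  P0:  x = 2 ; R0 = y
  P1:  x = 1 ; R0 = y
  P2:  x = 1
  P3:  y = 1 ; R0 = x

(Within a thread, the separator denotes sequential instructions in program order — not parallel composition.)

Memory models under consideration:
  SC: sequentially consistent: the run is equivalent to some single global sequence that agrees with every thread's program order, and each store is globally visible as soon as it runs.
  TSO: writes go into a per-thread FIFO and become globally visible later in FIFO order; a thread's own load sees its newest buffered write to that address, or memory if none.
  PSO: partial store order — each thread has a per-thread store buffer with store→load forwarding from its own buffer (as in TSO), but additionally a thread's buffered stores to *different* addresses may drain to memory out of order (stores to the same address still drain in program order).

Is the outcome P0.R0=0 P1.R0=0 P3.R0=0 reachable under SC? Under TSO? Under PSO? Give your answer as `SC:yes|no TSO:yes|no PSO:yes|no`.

SC:no TSO:yes PSO:yes

outcome vector order: (P0.R0,P1.R0,P3.R0)
SC (9): (0,0,1); (0,0,2); (0,1,1); (0,1,2); (1,0,1); (1,0,2); (1,1,0); (1,1,1); (1,1,2)
TSO (12): (0,0,0); (0,0,1); (0,0,2); (0,1,0); (0,1,1); (0,1,2); (1,0,0); (1,0,1); (1,0,2); (1,1,0); (1,1,1); (1,1,2)
PSO (12): (0,0,0); (0,0,1); (0,0,2); (0,1,0); (0,1,1); (0,1,2); (1,0,0); (1,0,1); (1,0,2); (1,1,0); (1,1,1); (1,1,2)
target (0,0,0) ∈ {TSO,PSO}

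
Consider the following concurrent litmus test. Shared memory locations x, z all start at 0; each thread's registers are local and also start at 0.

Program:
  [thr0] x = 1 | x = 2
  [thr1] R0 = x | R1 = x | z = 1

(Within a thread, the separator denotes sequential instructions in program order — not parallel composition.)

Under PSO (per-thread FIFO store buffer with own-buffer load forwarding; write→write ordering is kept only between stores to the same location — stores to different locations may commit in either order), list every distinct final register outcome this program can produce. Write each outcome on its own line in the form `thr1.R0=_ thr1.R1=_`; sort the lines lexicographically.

thr1.R0=0 thr1.R1=0
thr1.R0=0 thr1.R1=1
thr1.R0=0 thr1.R1=2
thr1.R0=1 thr1.R1=1
thr1.R0=1 thr1.R1=2
thr1.R0=2 thr1.R1=2

outcome vector order: (thr1.R0,thr1.R1)
|PSO outcomes| = 6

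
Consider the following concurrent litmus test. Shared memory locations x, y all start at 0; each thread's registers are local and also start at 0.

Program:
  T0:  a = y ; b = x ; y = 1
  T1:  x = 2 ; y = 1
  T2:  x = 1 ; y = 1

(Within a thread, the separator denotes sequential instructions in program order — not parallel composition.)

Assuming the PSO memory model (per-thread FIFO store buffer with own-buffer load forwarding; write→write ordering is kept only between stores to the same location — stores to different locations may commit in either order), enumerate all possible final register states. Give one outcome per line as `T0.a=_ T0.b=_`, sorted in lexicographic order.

outcome vector order: (T0.a,T0.b)
|PSO outcomes| = 6

T0.a=0 T0.b=0
T0.a=0 T0.b=1
T0.a=0 T0.b=2
T0.a=1 T0.b=0
T0.a=1 T0.b=1
T0.a=1 T0.b=2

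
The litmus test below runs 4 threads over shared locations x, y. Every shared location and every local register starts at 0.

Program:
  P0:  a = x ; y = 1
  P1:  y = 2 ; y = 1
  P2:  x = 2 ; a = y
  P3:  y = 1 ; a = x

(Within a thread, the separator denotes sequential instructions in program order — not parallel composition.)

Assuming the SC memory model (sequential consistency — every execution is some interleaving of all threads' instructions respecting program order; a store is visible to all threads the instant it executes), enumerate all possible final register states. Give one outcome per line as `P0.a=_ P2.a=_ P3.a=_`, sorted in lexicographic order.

P0.a=0 P2.a=0 P3.a=2
P0.a=0 P2.a=1 P3.a=0
P0.a=0 P2.a=1 P3.a=2
P0.a=0 P2.a=2 P3.a=0
P0.a=0 P2.a=2 P3.a=2
P0.a=2 P2.a=0 P3.a=2
P0.a=2 P2.a=1 P3.a=0
P0.a=2 P2.a=1 P3.a=2
P0.a=2 P2.a=2 P3.a=0
P0.a=2 P2.a=2 P3.a=2

outcome vector order: (P0.a,P2.a,P3.a)
|SC outcomes| = 10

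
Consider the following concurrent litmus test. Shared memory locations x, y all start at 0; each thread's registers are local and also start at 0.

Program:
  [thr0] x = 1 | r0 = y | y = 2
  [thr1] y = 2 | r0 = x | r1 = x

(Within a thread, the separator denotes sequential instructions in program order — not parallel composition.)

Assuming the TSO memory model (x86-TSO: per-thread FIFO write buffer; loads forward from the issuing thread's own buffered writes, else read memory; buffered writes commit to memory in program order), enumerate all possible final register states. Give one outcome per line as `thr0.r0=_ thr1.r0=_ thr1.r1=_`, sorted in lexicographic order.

outcome vector order: (thr0.r0,thr1.r0,thr1.r1)
|TSO outcomes| = 6

thr0.r0=0 thr1.r0=0 thr1.r1=0
thr0.r0=0 thr1.r0=0 thr1.r1=1
thr0.r0=0 thr1.r0=1 thr1.r1=1
thr0.r0=2 thr1.r0=0 thr1.r1=0
thr0.r0=2 thr1.r0=0 thr1.r1=1
thr0.r0=2 thr1.r0=1 thr1.r1=1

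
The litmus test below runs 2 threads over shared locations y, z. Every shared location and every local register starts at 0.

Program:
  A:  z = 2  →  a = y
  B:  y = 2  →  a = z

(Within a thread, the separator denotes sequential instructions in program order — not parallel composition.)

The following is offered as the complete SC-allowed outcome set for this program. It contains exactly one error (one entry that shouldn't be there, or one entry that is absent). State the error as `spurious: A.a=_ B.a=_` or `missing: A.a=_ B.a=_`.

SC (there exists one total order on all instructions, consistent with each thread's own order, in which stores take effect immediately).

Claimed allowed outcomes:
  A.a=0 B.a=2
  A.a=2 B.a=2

missing: A.a=2 B.a=0

outcome vector order: (A.a,B.a)
under SC → 02, 20, 22
SC∖claimed = {20}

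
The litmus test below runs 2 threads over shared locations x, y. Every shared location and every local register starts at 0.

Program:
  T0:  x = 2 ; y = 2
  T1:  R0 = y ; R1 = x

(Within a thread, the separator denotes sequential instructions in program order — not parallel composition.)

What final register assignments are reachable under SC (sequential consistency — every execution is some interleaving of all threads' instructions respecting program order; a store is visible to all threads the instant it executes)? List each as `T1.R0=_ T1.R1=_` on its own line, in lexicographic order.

outcome vector order: (T1.R0,T1.R1)
|SC outcomes| = 3

T1.R0=0 T1.R1=0
T1.R0=0 T1.R1=2
T1.R0=2 T1.R1=2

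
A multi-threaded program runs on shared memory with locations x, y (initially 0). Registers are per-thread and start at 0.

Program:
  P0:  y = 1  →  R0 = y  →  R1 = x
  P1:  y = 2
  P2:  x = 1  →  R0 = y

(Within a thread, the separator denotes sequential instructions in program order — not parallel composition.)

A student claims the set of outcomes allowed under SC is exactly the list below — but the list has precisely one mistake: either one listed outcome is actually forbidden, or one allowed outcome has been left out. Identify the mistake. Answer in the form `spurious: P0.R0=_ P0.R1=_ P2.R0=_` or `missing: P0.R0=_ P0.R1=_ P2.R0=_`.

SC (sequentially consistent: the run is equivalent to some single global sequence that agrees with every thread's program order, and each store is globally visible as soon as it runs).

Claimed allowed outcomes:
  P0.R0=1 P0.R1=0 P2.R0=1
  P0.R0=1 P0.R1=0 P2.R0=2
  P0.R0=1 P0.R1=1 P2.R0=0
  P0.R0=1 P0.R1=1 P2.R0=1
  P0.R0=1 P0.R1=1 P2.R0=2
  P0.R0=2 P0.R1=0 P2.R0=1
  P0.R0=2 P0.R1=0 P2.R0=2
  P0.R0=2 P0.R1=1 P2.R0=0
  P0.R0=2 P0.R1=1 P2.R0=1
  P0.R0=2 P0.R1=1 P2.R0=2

outcome vector order: (P0.R0,P0.R1,P2.R0)
under SC → (1,0,1); (1,0,2); (1,1,0); (1,1,1); (1,1,2); (2,0,2); (2,1,0); (2,1,1); (2,1,2)
claimed∖SC = {(2,0,1)}

spurious: P0.R0=2 P0.R1=0 P2.R0=1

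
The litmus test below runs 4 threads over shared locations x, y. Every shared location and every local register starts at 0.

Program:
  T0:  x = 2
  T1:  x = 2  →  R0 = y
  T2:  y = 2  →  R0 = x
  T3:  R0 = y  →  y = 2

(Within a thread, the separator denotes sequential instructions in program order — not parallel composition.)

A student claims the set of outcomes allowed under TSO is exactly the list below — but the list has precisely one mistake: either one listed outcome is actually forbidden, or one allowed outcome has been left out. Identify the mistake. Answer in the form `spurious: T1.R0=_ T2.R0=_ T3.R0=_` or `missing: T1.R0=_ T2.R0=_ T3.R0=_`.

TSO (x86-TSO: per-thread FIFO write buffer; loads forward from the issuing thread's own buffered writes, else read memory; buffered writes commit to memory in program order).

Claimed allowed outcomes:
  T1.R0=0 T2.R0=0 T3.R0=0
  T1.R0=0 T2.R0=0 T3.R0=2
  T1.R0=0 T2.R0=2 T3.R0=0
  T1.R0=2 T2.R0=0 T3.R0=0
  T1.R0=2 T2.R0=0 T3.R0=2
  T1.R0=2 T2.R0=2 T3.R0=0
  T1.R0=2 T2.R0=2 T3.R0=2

missing: T1.R0=0 T2.R0=2 T3.R0=2

outcome vector order: (T1.R0,T2.R0,T3.R0)
TSO: 8 outcomes — {000, 002, 020, 022, 200, 202, 220, 222}
TSO∖claimed = {022}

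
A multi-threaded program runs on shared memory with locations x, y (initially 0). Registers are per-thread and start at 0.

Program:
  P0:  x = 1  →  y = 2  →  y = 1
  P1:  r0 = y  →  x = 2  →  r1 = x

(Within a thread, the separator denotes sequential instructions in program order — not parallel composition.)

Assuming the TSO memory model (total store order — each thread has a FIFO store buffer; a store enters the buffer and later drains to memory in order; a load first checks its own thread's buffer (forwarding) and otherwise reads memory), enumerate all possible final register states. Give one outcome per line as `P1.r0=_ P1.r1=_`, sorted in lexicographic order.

P1.r0=0 P1.r1=1
P1.r0=0 P1.r1=2
P1.r0=1 P1.r1=2
P1.r0=2 P1.r1=2

outcome vector order: (P1.r0,P1.r1)
|TSO outcomes| = 4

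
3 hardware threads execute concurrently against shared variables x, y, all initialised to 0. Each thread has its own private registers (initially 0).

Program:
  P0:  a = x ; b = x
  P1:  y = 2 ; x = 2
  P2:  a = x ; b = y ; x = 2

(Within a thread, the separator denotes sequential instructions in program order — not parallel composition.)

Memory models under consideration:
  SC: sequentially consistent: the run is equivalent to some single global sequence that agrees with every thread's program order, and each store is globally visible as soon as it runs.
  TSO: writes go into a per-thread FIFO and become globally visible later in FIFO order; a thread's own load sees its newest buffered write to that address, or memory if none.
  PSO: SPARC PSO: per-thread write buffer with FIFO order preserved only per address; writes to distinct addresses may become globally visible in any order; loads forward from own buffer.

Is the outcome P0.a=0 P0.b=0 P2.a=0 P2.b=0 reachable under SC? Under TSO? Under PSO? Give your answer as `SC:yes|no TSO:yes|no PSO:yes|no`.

outcome vector order: (P0.a,P0.b,P2.a,P2.b)
SC: 9 outcomes — {0000, 0002, 0022, 0200, 0202, 0222, 2200, 2202, 2222}
TSO: 9 outcomes — {0000, 0002, 0022, 0200, 0202, 0222, 2200, 2202, 2222}
PSO: 12 outcomes — {0000, 0002, 0020, 0022, 0200, 0202, 0220, 0222, 2200, 2202, 2220, 2222}
target 0000 ∈ {SC,TSO,PSO}

SC:yes TSO:yes PSO:yes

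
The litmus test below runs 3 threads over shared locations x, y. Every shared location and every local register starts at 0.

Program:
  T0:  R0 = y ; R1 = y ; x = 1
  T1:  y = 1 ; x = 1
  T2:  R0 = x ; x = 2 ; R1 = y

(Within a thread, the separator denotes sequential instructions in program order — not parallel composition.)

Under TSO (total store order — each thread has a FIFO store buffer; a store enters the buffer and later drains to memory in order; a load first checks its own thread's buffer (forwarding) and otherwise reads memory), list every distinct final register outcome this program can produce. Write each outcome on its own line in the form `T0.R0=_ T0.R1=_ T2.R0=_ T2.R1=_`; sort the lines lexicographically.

outcome vector order: (T0.R0,T0.R1,T2.R0,T2.R1)
|TSO outcomes| = 10

T0.R0=0 T0.R1=0 T2.R0=0 T2.R1=0
T0.R0=0 T0.R1=0 T2.R0=0 T2.R1=1
T0.R0=0 T0.R1=0 T2.R0=1 T2.R1=0
T0.R0=0 T0.R1=0 T2.R0=1 T2.R1=1
T0.R0=0 T0.R1=1 T2.R0=0 T2.R1=0
T0.R0=0 T0.R1=1 T2.R0=0 T2.R1=1
T0.R0=0 T0.R1=1 T2.R0=1 T2.R1=1
T0.R0=1 T0.R1=1 T2.R0=0 T2.R1=0
T0.R0=1 T0.R1=1 T2.R0=0 T2.R1=1
T0.R0=1 T0.R1=1 T2.R0=1 T2.R1=1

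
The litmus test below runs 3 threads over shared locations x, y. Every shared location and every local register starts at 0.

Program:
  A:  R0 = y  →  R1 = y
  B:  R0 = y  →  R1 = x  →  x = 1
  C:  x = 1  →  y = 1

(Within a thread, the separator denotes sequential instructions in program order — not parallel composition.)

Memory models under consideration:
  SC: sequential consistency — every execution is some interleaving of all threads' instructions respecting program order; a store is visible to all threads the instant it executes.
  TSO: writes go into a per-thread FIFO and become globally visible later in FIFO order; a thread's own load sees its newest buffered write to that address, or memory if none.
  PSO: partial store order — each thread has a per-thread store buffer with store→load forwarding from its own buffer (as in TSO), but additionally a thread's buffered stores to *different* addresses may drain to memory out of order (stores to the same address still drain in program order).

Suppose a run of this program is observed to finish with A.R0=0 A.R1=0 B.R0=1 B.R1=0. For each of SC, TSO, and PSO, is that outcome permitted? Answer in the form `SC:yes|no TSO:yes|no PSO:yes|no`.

outcome vector order: (A.R0,A.R1,B.R0,B.R1)
[SC] allowed = {0000; 0001; 0011; 0100; 0101; 0111; 1100; 1101; 1111}
[TSO] allowed = {0000; 0001; 0011; 0100; 0101; 0111; 1100; 1101; 1111}
[PSO] allowed = {0000; 0001; 0010; 0011; 0100; 0101; 0110; 0111; 1100; 1101; 1110; 1111}
target 0010 ∈ {PSO}

SC:no TSO:no PSO:yes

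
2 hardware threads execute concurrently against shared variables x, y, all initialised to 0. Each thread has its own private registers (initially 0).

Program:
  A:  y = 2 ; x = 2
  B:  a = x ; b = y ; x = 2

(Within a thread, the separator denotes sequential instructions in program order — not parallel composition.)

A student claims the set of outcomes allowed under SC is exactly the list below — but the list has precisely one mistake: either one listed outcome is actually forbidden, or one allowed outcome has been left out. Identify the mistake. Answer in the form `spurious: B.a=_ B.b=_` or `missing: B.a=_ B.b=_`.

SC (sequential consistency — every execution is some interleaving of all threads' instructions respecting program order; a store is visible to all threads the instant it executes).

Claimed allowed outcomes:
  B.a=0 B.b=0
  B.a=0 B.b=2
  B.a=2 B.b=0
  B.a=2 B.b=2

outcome vector order: (B.a,B.b)
SC: 3 outcomes — {00 02 22}
claimed∖SC = {20}

spurious: B.a=2 B.b=0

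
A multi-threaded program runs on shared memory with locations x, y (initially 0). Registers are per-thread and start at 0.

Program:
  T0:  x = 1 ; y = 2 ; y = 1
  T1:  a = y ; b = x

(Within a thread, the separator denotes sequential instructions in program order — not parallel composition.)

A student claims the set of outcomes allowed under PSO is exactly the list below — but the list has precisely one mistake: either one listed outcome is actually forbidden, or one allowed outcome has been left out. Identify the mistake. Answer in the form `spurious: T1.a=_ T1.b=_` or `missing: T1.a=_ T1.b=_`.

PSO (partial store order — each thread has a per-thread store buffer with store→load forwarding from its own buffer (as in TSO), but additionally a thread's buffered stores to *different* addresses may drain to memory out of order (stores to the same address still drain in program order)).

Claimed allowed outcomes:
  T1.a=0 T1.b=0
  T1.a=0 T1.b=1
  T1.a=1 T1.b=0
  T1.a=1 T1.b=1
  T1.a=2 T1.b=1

outcome vector order: (T1.a,T1.b)
[PSO] allowed = {00; 01; 10; 11; 20; 21}
PSO∖claimed = {20}

missing: T1.a=2 T1.b=0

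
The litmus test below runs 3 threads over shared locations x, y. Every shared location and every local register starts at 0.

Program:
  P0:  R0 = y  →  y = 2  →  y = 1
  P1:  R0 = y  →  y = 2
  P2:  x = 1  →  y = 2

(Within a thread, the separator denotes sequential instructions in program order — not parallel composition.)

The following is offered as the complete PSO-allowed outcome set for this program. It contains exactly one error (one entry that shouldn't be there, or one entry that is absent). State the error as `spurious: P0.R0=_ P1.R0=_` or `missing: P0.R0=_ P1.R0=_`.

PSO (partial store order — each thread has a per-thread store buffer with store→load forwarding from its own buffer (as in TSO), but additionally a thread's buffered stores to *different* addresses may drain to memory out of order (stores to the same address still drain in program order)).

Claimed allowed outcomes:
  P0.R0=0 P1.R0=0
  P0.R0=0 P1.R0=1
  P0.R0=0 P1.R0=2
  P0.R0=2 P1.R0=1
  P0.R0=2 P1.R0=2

missing: P0.R0=2 P1.R0=0

outcome vector order: (P0.R0,P1.R0)
PSO (6): (0,0); (0,1); (0,2); (2,0); (2,1); (2,2)
PSO∖claimed = {(2,0)}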